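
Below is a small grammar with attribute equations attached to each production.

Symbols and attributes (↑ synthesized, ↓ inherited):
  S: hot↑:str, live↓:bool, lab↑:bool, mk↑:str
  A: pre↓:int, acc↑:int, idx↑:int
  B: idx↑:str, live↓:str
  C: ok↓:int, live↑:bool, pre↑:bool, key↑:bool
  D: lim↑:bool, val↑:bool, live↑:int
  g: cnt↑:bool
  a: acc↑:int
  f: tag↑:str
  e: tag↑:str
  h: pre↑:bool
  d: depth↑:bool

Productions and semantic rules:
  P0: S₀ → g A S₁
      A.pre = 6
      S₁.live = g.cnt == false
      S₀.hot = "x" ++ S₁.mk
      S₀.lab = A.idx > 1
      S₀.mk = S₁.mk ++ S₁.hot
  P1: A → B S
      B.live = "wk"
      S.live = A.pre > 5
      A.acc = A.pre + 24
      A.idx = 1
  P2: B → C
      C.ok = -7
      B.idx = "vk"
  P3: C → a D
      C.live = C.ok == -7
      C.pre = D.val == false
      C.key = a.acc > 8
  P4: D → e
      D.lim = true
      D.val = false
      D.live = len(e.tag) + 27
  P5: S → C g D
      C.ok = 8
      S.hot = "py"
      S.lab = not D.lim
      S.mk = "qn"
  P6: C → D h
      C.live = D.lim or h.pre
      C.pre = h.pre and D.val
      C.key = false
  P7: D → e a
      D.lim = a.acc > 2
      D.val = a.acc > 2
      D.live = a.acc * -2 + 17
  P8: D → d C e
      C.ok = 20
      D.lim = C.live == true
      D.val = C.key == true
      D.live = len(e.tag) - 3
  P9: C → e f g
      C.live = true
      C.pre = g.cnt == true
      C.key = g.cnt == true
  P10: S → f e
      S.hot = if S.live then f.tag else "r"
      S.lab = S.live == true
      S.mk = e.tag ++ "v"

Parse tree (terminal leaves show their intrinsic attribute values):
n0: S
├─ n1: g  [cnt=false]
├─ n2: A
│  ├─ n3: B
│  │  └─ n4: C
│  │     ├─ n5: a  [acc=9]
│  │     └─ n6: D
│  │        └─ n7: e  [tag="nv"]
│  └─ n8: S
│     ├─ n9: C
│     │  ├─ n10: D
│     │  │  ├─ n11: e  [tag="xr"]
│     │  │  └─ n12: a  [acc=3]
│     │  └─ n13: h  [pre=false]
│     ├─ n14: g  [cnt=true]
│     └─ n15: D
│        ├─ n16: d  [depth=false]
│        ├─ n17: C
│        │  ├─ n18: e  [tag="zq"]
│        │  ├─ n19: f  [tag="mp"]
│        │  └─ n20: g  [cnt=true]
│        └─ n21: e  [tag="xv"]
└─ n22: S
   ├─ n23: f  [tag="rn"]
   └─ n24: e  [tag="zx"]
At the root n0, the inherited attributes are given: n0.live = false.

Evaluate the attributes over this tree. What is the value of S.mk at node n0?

1. n0.live = false  [given at root]
2. n1.cnt = false  [terminal]
3. n2.pre = 6  [6]
4. n3.live = "wk"  ["wk"]
5. n4.ok = -7  [-7]
6. n5.acc = 9  [terminal]
7. n7.tag = "nv"  [terminal]
8. n6.lim = true  [true]
9. n6.val = false  [false]
10. n6.live = 29  [len(e.tag) + 27]
11. n4.live = true  [C.ok == -7]
12. n4.pre = true  [D.val == false]
13. n4.key = true  [a.acc > 8]
14. n3.idx = "vk"  ["vk"]
15. n8.live = true  [A.pre > 5]
16. n9.ok = 8  [8]
17. n11.tag = "xr"  [terminal]
18. n12.acc = 3  [terminal]
19. n10.lim = true  [a.acc > 2]
20. n10.val = true  [a.acc > 2]
21. n10.live = 11  [a.acc * -2 + 17]
22. n13.pre = false  [terminal]
23. n9.live = true  [D.lim or h.pre]
24. n9.pre = false  [h.pre and D.val]
25. n9.key = false  [false]
26. n14.cnt = true  [terminal]
27. n16.depth = false  [terminal]
28. n17.ok = 20  [20]
29. n18.tag = "zq"  [terminal]
30. n19.tag = "mp"  [terminal]
31. n20.cnt = true  [terminal]
32. n17.live = true  [true]
33. n17.pre = true  [g.cnt == true]
34. n17.key = true  [g.cnt == true]
35. n21.tag = "xv"  [terminal]
36. n15.lim = true  [C.live == true]
37. n15.val = true  [C.key == true]
38. n15.live = -1  [len(e.tag) - 3]
39. n8.hot = "py"  ["py"]
40. n8.lab = false  [not D.lim]
41. n8.mk = "qn"  ["qn"]
42. n2.acc = 30  [A.pre + 24]
43. n2.idx = 1  [1]
44. n22.live = true  [g.cnt == false]
45. n23.tag = "rn"  [terminal]
46. n24.tag = "zx"  [terminal]
47. n22.hot = "rn"  [if S.live then f.tag else "r"]
48. n22.lab = true  [S.live == true]
49. n22.mk = "zxv"  [e.tag ++ "v"]
50. n0.hot = "xzxv"  ["x" ++ S₁.mk]
51. n0.lab = false  [A.idx > 1]
52. n0.mk = "zxvrn"  [S₁.mk ++ S₁.hot]

"zxvrn"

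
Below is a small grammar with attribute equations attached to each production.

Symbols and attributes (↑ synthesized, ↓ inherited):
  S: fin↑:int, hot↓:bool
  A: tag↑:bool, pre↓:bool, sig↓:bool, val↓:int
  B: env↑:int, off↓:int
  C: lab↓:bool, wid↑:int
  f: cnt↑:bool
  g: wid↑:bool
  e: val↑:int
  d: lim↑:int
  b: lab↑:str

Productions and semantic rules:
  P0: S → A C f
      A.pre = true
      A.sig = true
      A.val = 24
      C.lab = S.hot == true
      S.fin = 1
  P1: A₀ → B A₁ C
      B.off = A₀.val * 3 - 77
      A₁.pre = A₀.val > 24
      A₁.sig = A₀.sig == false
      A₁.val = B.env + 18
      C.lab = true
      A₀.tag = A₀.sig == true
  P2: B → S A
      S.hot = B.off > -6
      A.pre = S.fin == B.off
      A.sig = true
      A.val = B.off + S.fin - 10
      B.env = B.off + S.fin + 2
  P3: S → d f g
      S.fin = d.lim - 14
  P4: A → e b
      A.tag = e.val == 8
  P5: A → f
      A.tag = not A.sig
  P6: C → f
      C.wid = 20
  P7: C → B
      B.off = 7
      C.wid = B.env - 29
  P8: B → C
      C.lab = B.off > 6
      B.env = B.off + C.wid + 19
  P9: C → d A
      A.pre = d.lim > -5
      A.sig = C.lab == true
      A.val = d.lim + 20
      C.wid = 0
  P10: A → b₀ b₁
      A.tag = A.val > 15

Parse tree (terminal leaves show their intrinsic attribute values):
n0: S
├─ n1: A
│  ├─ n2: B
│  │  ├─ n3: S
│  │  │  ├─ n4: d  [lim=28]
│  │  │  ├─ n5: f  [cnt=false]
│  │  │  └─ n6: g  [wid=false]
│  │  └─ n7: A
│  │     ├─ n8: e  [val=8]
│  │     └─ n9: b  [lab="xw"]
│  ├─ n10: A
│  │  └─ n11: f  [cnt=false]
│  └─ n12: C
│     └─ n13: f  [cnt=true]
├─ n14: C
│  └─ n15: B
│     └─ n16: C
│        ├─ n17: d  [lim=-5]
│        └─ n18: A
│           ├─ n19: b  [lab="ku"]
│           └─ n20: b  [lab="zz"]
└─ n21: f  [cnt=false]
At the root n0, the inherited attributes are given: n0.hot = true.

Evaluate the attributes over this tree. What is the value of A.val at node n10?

1. n0.hot = true  [given at root]
2. n1.pre = true  [true]
3. n1.sig = true  [true]
4. n1.val = 24  [24]
5. n2.off = -5  [A₀.val * 3 - 77]
6. n3.hot = true  [B.off > -6]
7. n4.lim = 28  [terminal]
8. n5.cnt = false  [terminal]
9. n6.wid = false  [terminal]
10. n3.fin = 14  [d.lim - 14]
11. n7.pre = false  [S.fin == B.off]
12. n7.sig = true  [true]
13. n7.val = -1  [B.off + S.fin - 10]
14. n8.val = 8  [terminal]
15. n9.lab = "xw"  [terminal]
16. n7.tag = true  [e.val == 8]
17. n2.env = 11  [B.off + S.fin + 2]
18. n10.pre = false  [A₀.val > 24]
19. n10.sig = false  [A₀.sig == false]
20. n10.val = 29  [B.env + 18]
21. n11.cnt = false  [terminal]
22. n10.tag = true  [not A.sig]
23. n12.lab = true  [true]
24. n13.cnt = true  [terminal]
25. n12.wid = 20  [20]
26. n1.tag = true  [A₀.sig == true]
27. n14.lab = true  [S.hot == true]
28. n15.off = 7  [7]
29. n16.lab = true  [B.off > 6]
30. n17.lim = -5  [terminal]
31. n18.pre = false  [d.lim > -5]
32. n18.sig = true  [C.lab == true]
33. n18.val = 15  [d.lim + 20]
34. n19.lab = "ku"  [terminal]
35. n20.lab = "zz"  [terminal]
36. n18.tag = false  [A.val > 15]
37. n16.wid = 0  [0]
38. n15.env = 26  [B.off + C.wid + 19]
39. n14.wid = -3  [B.env - 29]
40. n21.cnt = false  [terminal]
41. n0.fin = 1  [1]

29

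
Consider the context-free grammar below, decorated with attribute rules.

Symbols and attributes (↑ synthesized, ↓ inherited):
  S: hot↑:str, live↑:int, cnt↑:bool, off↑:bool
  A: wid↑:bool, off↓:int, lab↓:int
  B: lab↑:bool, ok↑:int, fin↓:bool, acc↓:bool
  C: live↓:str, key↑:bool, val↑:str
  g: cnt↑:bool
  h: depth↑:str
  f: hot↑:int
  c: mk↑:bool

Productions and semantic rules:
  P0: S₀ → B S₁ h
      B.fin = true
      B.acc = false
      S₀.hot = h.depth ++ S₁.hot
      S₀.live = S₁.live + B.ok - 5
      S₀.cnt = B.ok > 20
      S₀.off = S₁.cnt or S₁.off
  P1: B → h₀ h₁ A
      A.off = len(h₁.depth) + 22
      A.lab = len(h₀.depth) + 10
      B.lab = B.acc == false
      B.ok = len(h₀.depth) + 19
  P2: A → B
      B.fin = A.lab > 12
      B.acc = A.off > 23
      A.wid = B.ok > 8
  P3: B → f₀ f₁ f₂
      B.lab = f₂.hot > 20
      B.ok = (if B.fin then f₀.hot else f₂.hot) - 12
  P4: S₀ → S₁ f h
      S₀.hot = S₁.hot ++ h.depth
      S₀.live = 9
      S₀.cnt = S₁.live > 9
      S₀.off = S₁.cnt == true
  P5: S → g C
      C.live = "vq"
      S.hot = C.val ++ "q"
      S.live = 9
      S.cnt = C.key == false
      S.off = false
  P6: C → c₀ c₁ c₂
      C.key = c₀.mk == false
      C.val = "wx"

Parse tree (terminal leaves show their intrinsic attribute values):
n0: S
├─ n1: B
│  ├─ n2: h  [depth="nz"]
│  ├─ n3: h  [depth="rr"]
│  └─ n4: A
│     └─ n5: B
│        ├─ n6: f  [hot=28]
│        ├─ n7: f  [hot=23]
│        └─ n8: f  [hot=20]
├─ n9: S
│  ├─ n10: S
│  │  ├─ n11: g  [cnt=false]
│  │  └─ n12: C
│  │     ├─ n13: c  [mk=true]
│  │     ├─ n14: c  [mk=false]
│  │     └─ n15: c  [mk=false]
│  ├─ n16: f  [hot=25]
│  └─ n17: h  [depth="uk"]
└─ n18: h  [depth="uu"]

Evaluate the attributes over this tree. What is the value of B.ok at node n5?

1. n1.fin = true  [true]
2. n1.acc = false  [false]
3. n2.depth = "nz"  [terminal]
4. n3.depth = "rr"  [terminal]
5. n4.off = 24  [len(h₁.depth) + 22]
6. n4.lab = 12  [len(h₀.depth) + 10]
7. n5.fin = false  [A.lab > 12]
8. n5.acc = true  [A.off > 23]
9. n6.hot = 28  [terminal]
10. n7.hot = 23  [terminal]
11. n8.hot = 20  [terminal]
12. n5.lab = false  [f₂.hot > 20]
13. n5.ok = 8  [(if B.fin then f₀.hot else f₂.hot) - 12]
14. n4.wid = false  [B.ok > 8]
15. n1.lab = true  [B.acc == false]
16. n1.ok = 21  [len(h₀.depth) + 19]
17. n11.cnt = false  [terminal]
18. n12.live = "vq"  ["vq"]
19. n13.mk = true  [terminal]
20. n14.mk = false  [terminal]
21. n15.mk = false  [terminal]
22. n12.key = false  [c₀.mk == false]
23. n12.val = "wx"  ["wx"]
24. n10.hot = "wxq"  [C.val ++ "q"]
25. n10.live = 9  [9]
26. n10.cnt = true  [C.key == false]
27. n10.off = false  [false]
28. n16.hot = 25  [terminal]
29. n17.depth = "uk"  [terminal]
30. n9.hot = "wxquk"  [S₁.hot ++ h.depth]
31. n9.live = 9  [9]
32. n9.cnt = false  [S₁.live > 9]
33. n9.off = true  [S₁.cnt == true]
34. n18.depth = "uu"  [terminal]
35. n0.hot = "uuwxquk"  [h.depth ++ S₁.hot]
36. n0.live = 25  [S₁.live + B.ok - 5]
37. n0.cnt = true  [B.ok > 20]
38. n0.off = true  [S₁.cnt or S₁.off]

8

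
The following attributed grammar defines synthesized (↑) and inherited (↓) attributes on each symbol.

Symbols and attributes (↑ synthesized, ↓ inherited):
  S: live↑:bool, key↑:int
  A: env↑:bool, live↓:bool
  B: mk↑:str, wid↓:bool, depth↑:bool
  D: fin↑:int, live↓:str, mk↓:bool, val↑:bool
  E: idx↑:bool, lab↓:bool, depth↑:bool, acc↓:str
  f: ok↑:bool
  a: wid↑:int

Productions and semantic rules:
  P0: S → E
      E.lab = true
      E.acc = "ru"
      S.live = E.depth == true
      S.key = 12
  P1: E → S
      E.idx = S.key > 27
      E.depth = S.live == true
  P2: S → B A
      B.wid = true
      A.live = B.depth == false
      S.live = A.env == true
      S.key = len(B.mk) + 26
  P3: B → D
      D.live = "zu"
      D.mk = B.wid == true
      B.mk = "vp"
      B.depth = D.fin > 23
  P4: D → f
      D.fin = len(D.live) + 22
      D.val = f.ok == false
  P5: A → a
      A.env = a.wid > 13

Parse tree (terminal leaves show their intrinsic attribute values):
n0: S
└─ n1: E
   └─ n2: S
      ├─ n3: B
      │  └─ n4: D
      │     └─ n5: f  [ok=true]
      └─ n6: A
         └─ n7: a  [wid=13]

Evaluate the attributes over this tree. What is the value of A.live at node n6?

1. n1.lab = true  [true]
2. n1.acc = "ru"  ["ru"]
3. n3.wid = true  [true]
4. n4.live = "zu"  ["zu"]
5. n4.mk = true  [B.wid == true]
6. n5.ok = true  [terminal]
7. n4.fin = 24  [len(D.live) + 22]
8. n4.val = false  [f.ok == false]
9. n3.mk = "vp"  ["vp"]
10. n3.depth = true  [D.fin > 23]
11. n6.live = false  [B.depth == false]
12. n7.wid = 13  [terminal]
13. n6.env = false  [a.wid > 13]
14. n2.live = false  [A.env == true]
15. n2.key = 28  [len(B.mk) + 26]
16. n1.idx = true  [S.key > 27]
17. n1.depth = false  [S.live == true]
18. n0.live = false  [E.depth == true]
19. n0.key = 12  [12]

false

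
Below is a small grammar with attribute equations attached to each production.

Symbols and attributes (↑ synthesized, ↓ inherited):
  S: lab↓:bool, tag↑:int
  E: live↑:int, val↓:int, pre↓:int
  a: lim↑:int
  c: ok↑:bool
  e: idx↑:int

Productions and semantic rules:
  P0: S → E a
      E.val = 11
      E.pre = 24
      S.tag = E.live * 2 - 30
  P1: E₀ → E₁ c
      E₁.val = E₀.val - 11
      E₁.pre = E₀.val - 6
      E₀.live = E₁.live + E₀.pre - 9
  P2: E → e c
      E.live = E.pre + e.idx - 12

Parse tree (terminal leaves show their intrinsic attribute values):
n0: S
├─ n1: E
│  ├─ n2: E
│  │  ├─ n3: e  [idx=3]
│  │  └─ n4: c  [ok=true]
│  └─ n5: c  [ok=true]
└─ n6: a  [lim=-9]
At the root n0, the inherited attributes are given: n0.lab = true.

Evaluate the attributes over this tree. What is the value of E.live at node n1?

1. n0.lab = true  [given at root]
2. n1.val = 11  [11]
3. n1.pre = 24  [24]
4. n2.val = 0  [E₀.val - 11]
5. n2.pre = 5  [E₀.val - 6]
6. n3.idx = 3  [terminal]
7. n4.ok = true  [terminal]
8. n2.live = -4  [E.pre + e.idx - 12]
9. n5.ok = true  [terminal]
10. n1.live = 11  [E₁.live + E₀.pre - 9]
11. n6.lim = -9  [terminal]
12. n0.tag = -8  [E.live * 2 - 30]

11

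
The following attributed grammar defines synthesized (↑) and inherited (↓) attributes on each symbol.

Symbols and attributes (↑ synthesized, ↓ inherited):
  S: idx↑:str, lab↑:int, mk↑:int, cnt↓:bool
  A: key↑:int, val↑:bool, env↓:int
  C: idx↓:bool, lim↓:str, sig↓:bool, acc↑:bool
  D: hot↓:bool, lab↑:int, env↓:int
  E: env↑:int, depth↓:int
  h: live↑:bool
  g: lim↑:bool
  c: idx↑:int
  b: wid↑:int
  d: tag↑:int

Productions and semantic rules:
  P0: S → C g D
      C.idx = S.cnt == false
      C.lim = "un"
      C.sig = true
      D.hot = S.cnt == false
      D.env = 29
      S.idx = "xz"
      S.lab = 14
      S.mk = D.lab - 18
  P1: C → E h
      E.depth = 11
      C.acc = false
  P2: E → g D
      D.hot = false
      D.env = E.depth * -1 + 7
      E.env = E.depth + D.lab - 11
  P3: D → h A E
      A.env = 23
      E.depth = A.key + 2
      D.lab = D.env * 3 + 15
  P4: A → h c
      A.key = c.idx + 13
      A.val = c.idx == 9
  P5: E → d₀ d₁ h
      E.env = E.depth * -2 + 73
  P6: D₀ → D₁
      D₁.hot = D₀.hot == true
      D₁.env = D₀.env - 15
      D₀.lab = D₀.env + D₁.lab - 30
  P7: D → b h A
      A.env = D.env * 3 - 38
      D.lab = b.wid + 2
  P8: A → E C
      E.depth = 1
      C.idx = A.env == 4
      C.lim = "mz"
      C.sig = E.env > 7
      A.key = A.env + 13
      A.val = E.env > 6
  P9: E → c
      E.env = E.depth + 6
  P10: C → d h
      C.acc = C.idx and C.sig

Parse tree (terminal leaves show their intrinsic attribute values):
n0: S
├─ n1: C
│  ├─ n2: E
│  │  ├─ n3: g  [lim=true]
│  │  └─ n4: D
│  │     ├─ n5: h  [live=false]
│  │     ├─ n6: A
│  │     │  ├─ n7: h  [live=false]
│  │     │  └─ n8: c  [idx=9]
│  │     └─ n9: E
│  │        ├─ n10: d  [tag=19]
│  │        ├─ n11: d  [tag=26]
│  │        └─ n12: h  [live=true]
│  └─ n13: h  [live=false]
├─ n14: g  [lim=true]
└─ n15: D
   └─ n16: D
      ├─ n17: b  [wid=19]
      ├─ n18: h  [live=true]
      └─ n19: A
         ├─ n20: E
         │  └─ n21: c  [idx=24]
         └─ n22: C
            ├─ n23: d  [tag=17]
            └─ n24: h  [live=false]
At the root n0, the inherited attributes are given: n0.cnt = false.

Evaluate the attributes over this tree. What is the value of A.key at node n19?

17

1. n0.cnt = false  [given at root]
2. n1.idx = true  [S.cnt == false]
3. n1.lim = "un"  ["un"]
4. n1.sig = true  [true]
5. n2.depth = 11  [11]
6. n3.lim = true  [terminal]
7. n4.hot = false  [false]
8. n4.env = -4  [E.depth * -1 + 7]
9. n5.live = false  [terminal]
10. n6.env = 23  [23]
11. n7.live = false  [terminal]
12. n8.idx = 9  [terminal]
13. n6.key = 22  [c.idx + 13]
14. n6.val = true  [c.idx == 9]
15. n9.depth = 24  [A.key + 2]
16. n10.tag = 19  [terminal]
17. n11.tag = 26  [terminal]
18. n12.live = true  [terminal]
19. n9.env = 25  [E.depth * -2 + 73]
20. n4.lab = 3  [D.env * 3 + 15]
21. n2.env = 3  [E.depth + D.lab - 11]
22. n13.live = false  [terminal]
23. n1.acc = false  [false]
24. n14.lim = true  [terminal]
25. n15.hot = true  [S.cnt == false]
26. n15.env = 29  [29]
27. n16.hot = true  [D₀.hot == true]
28. n16.env = 14  [D₀.env - 15]
29. n17.wid = 19  [terminal]
30. n18.live = true  [terminal]
31. n19.env = 4  [D.env * 3 - 38]
32. n20.depth = 1  [1]
33. n21.idx = 24  [terminal]
34. n20.env = 7  [E.depth + 6]
35. n22.idx = true  [A.env == 4]
36. n22.lim = "mz"  ["mz"]
37. n22.sig = false  [E.env > 7]
38. n23.tag = 17  [terminal]
39. n24.live = false  [terminal]
40. n22.acc = false  [C.idx and C.sig]
41. n19.key = 17  [A.env + 13]
42. n19.val = true  [E.env > 6]
43. n16.lab = 21  [b.wid + 2]
44. n15.lab = 20  [D₀.env + D₁.lab - 30]
45. n0.idx = "xz"  ["xz"]
46. n0.lab = 14  [14]
47. n0.mk = 2  [D.lab - 18]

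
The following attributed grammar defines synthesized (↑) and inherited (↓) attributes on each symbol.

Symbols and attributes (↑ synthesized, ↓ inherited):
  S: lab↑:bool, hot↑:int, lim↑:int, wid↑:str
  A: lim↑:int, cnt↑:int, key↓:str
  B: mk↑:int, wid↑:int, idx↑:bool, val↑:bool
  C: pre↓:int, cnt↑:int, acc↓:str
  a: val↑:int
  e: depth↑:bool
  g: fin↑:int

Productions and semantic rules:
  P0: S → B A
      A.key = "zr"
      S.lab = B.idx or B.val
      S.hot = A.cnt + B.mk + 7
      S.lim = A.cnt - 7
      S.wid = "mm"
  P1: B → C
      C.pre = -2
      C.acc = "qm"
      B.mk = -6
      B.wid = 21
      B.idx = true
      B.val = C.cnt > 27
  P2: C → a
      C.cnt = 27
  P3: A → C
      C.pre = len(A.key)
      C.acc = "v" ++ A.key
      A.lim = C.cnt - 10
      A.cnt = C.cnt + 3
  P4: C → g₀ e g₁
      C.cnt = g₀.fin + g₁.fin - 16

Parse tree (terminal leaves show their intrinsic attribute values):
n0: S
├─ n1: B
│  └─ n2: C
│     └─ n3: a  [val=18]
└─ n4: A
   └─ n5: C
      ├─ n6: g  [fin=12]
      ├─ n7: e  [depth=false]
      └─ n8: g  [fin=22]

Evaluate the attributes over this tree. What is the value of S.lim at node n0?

14

1. n2.pre = -2  [-2]
2. n2.acc = "qm"  ["qm"]
3. n3.val = 18  [terminal]
4. n2.cnt = 27  [27]
5. n1.mk = -6  [-6]
6. n1.wid = 21  [21]
7. n1.idx = true  [true]
8. n1.val = false  [C.cnt > 27]
9. n4.key = "zr"  ["zr"]
10. n5.pre = 2  [len(A.key)]
11. n5.acc = "vzr"  ["v" ++ A.key]
12. n6.fin = 12  [terminal]
13. n7.depth = false  [terminal]
14. n8.fin = 22  [terminal]
15. n5.cnt = 18  [g₀.fin + g₁.fin - 16]
16. n4.lim = 8  [C.cnt - 10]
17. n4.cnt = 21  [C.cnt + 3]
18. n0.lab = true  [B.idx or B.val]
19. n0.hot = 22  [A.cnt + B.mk + 7]
20. n0.lim = 14  [A.cnt - 7]
21. n0.wid = "mm"  ["mm"]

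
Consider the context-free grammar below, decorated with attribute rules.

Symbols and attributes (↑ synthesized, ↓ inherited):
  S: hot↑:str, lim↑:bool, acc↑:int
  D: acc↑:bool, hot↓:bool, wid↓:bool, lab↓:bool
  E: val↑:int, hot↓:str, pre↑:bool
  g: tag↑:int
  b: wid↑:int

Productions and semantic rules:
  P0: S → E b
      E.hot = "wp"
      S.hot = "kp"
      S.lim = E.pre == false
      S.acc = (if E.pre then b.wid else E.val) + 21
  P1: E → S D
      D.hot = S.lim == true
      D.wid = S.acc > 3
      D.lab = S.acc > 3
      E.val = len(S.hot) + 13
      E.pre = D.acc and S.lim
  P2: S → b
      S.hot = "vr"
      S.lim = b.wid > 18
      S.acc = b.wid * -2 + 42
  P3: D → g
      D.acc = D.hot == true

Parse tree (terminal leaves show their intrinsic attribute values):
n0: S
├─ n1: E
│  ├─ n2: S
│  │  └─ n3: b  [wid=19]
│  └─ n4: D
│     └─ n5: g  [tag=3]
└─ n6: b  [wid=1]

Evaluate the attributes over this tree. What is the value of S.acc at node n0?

22

1. n1.hot = "wp"  ["wp"]
2. n3.wid = 19  [terminal]
3. n2.hot = "vr"  ["vr"]
4. n2.lim = true  [b.wid > 18]
5. n2.acc = 4  [b.wid * -2 + 42]
6. n4.hot = true  [S.lim == true]
7. n4.wid = true  [S.acc > 3]
8. n4.lab = true  [S.acc > 3]
9. n5.tag = 3  [terminal]
10. n4.acc = true  [D.hot == true]
11. n1.val = 15  [len(S.hot) + 13]
12. n1.pre = true  [D.acc and S.lim]
13. n6.wid = 1  [terminal]
14. n0.hot = "kp"  ["kp"]
15. n0.lim = false  [E.pre == false]
16. n0.acc = 22  [(if E.pre then b.wid else E.val) + 21]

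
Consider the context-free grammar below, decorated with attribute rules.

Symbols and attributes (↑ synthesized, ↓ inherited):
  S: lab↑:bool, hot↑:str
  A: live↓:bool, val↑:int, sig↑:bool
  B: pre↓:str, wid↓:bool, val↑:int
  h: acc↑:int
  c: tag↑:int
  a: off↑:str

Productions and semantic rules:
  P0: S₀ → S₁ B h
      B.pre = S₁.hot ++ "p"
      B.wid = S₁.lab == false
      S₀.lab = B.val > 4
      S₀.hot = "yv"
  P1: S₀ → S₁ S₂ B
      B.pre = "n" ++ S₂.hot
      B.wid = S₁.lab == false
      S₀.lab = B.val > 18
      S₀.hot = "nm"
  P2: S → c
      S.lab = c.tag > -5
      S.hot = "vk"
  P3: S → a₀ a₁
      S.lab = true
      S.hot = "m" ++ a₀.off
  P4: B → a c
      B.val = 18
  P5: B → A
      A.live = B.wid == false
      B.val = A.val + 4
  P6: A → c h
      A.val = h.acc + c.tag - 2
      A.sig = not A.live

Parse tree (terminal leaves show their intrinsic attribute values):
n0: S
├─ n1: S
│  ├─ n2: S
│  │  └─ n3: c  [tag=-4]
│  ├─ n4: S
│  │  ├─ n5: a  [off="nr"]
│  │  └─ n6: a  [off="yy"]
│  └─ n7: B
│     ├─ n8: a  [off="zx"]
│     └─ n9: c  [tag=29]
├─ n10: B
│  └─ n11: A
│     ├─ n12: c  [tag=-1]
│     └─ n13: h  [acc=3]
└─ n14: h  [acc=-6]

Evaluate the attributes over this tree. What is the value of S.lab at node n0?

1. n3.tag = -4  [terminal]
2. n2.lab = true  [c.tag > -5]
3. n2.hot = "vk"  ["vk"]
4. n5.off = "nr"  [terminal]
5. n6.off = "yy"  [terminal]
6. n4.lab = true  [true]
7. n4.hot = "mnr"  ["m" ++ a₀.off]
8. n7.pre = "nmnr"  ["n" ++ S₂.hot]
9. n7.wid = false  [S₁.lab == false]
10. n8.off = "zx"  [terminal]
11. n9.tag = 29  [terminal]
12. n7.val = 18  [18]
13. n1.lab = false  [B.val > 18]
14. n1.hot = "nm"  ["nm"]
15. n10.pre = "nmp"  [S₁.hot ++ "p"]
16. n10.wid = true  [S₁.lab == false]
17. n11.live = false  [B.wid == false]
18. n12.tag = -1  [terminal]
19. n13.acc = 3  [terminal]
20. n11.val = 0  [h.acc + c.tag - 2]
21. n11.sig = true  [not A.live]
22. n10.val = 4  [A.val + 4]
23. n14.acc = -6  [terminal]
24. n0.lab = false  [B.val > 4]
25. n0.hot = "yv"  ["yv"]

false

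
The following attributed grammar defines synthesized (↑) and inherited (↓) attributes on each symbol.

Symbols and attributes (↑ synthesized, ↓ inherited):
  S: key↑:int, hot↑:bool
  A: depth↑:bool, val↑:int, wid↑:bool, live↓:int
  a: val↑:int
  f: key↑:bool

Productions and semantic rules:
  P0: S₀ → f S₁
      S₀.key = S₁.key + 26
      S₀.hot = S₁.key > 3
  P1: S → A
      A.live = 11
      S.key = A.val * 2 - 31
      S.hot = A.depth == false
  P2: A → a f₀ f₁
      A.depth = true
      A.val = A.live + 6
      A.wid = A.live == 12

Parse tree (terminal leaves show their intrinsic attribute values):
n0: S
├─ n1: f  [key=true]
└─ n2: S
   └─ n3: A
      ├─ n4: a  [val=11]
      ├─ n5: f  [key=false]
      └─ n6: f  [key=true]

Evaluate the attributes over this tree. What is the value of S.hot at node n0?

false

1. n1.key = true  [terminal]
2. n3.live = 11  [11]
3. n4.val = 11  [terminal]
4. n5.key = false  [terminal]
5. n6.key = true  [terminal]
6. n3.depth = true  [true]
7. n3.val = 17  [A.live + 6]
8. n3.wid = false  [A.live == 12]
9. n2.key = 3  [A.val * 2 - 31]
10. n2.hot = false  [A.depth == false]
11. n0.key = 29  [S₁.key + 26]
12. n0.hot = false  [S₁.key > 3]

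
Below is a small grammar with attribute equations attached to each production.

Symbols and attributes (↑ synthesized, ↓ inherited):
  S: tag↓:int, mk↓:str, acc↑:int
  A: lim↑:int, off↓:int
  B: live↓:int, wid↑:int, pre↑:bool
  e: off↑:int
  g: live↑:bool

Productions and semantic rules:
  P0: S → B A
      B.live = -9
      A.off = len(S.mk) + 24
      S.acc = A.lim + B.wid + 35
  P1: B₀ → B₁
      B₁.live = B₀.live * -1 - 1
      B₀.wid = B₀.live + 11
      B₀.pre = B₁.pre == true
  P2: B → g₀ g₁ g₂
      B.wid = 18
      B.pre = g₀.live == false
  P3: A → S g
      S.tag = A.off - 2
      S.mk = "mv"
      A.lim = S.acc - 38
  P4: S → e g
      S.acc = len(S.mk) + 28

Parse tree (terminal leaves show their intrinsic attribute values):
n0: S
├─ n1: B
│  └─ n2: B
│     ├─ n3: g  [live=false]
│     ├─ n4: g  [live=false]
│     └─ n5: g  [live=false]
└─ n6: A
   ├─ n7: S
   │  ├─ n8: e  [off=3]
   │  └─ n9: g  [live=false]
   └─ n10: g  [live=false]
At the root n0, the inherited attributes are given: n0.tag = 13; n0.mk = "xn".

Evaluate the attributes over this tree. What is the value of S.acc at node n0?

1. n0.tag = 13  [given at root]
2. n0.mk = "xn"  [given at root]
3. n1.live = -9  [-9]
4. n2.live = 8  [B₀.live * -1 - 1]
5. n3.live = false  [terminal]
6. n4.live = false  [terminal]
7. n5.live = false  [terminal]
8. n2.wid = 18  [18]
9. n2.pre = true  [g₀.live == false]
10. n1.wid = 2  [B₀.live + 11]
11. n1.pre = true  [B₁.pre == true]
12. n6.off = 26  [len(S.mk) + 24]
13. n7.tag = 24  [A.off - 2]
14. n7.mk = "mv"  ["mv"]
15. n8.off = 3  [terminal]
16. n9.live = false  [terminal]
17. n7.acc = 30  [len(S.mk) + 28]
18. n10.live = false  [terminal]
19. n6.lim = -8  [S.acc - 38]
20. n0.acc = 29  [A.lim + B.wid + 35]

29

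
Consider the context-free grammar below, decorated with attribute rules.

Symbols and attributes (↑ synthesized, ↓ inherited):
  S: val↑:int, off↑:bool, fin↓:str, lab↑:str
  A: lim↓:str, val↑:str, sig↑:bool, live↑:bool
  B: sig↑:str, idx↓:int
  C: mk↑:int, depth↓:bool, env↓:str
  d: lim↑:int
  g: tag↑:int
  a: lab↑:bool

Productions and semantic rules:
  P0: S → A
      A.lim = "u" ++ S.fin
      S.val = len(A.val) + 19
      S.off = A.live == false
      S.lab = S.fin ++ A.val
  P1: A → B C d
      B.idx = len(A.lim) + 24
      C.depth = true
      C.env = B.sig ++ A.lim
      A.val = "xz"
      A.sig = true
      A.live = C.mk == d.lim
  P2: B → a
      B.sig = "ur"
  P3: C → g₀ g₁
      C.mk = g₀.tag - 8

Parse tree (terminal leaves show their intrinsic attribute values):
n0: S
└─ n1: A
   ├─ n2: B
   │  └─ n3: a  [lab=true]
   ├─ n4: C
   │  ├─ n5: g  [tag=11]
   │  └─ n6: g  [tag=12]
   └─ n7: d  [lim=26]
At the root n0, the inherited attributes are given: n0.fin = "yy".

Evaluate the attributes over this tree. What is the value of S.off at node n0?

1. n0.fin = "yy"  [given at root]
2. n1.lim = "uyy"  ["u" ++ S.fin]
3. n2.idx = 27  [len(A.lim) + 24]
4. n3.lab = true  [terminal]
5. n2.sig = "ur"  ["ur"]
6. n4.depth = true  [true]
7. n4.env = "uruyy"  [B.sig ++ A.lim]
8. n5.tag = 11  [terminal]
9. n6.tag = 12  [terminal]
10. n4.mk = 3  [g₀.tag - 8]
11. n7.lim = 26  [terminal]
12. n1.val = "xz"  ["xz"]
13. n1.sig = true  [true]
14. n1.live = false  [C.mk == d.lim]
15. n0.val = 21  [len(A.val) + 19]
16. n0.off = true  [A.live == false]
17. n0.lab = "yyxz"  [S.fin ++ A.val]

true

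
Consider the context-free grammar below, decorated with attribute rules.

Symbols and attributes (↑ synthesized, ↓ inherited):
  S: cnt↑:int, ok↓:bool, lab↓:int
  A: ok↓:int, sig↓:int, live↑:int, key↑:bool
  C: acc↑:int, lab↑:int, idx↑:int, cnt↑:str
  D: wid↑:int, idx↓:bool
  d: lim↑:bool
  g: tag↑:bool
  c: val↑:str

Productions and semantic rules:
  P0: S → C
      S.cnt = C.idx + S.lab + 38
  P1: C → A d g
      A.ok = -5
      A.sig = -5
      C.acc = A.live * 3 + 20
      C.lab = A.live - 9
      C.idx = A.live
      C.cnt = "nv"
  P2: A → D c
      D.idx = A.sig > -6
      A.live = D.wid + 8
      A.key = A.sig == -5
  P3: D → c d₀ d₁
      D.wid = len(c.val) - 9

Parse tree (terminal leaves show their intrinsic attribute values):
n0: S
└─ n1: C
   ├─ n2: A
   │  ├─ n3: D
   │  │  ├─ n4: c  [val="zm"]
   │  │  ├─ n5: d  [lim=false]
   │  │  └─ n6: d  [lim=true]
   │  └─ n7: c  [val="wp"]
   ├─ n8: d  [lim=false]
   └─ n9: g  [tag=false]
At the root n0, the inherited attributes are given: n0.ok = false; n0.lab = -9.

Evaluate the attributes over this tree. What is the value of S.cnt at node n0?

30

1. n0.ok = false  [given at root]
2. n0.lab = -9  [given at root]
3. n2.ok = -5  [-5]
4. n2.sig = -5  [-5]
5. n3.idx = true  [A.sig > -6]
6. n4.val = "zm"  [terminal]
7. n5.lim = false  [terminal]
8. n6.lim = true  [terminal]
9. n3.wid = -7  [len(c.val) - 9]
10. n7.val = "wp"  [terminal]
11. n2.live = 1  [D.wid + 8]
12. n2.key = true  [A.sig == -5]
13. n8.lim = false  [terminal]
14. n9.tag = false  [terminal]
15. n1.acc = 23  [A.live * 3 + 20]
16. n1.lab = -8  [A.live - 9]
17. n1.idx = 1  [A.live]
18. n1.cnt = "nv"  ["nv"]
19. n0.cnt = 30  [C.idx + S.lab + 38]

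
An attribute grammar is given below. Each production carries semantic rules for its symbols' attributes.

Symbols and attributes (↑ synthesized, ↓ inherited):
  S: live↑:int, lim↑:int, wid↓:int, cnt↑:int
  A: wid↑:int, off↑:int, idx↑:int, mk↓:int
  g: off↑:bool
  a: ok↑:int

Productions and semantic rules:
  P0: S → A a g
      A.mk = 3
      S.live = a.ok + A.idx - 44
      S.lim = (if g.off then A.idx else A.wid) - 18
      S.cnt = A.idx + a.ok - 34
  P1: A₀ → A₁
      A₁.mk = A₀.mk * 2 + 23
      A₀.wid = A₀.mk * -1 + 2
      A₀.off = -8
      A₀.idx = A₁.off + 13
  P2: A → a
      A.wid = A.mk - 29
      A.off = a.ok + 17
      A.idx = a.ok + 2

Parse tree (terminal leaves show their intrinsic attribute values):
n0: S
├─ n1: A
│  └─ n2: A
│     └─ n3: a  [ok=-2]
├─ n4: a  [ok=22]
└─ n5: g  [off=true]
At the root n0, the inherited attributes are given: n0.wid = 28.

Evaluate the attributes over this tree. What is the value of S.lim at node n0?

10

1. n0.wid = 28  [given at root]
2. n1.mk = 3  [3]
3. n2.mk = 29  [A₀.mk * 2 + 23]
4. n3.ok = -2  [terminal]
5. n2.wid = 0  [A.mk - 29]
6. n2.off = 15  [a.ok + 17]
7. n2.idx = 0  [a.ok + 2]
8. n1.wid = -1  [A₀.mk * -1 + 2]
9. n1.off = -8  [-8]
10. n1.idx = 28  [A₁.off + 13]
11. n4.ok = 22  [terminal]
12. n5.off = true  [terminal]
13. n0.live = 6  [a.ok + A.idx - 44]
14. n0.lim = 10  [(if g.off then A.idx else A.wid) - 18]
15. n0.cnt = 16  [A.idx + a.ok - 34]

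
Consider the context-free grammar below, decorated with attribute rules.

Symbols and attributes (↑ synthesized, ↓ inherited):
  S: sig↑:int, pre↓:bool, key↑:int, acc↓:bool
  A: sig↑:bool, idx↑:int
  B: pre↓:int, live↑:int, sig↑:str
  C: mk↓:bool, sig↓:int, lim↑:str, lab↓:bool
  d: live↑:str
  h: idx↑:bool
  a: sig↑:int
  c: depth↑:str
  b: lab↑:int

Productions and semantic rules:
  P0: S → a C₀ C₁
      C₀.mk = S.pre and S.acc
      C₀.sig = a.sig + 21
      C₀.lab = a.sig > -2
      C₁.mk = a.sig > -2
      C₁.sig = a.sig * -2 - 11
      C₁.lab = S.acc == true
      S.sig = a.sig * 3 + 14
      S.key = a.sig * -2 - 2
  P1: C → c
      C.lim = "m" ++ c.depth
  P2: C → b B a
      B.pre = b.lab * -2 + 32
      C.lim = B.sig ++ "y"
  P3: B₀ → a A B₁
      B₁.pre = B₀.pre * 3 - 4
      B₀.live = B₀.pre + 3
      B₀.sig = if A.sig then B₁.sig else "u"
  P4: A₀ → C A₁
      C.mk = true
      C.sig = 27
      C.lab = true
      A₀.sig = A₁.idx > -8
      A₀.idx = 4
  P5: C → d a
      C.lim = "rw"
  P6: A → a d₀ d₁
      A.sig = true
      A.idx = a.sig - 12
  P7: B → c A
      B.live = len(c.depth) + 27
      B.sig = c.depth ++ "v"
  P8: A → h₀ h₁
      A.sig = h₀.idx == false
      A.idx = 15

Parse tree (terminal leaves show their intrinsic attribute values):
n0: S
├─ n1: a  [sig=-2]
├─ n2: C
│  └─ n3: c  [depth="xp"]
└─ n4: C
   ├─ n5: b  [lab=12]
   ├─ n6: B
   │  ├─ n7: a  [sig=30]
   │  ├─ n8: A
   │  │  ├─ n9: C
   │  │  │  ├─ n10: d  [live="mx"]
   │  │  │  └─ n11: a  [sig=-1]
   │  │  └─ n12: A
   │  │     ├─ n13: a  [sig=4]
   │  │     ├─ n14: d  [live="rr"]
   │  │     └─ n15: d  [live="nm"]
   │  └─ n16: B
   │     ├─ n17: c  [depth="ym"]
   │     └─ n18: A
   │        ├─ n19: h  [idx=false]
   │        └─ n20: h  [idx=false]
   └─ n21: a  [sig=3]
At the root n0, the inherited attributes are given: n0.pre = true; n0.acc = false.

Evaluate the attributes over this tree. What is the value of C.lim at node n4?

1. n0.pre = true  [given at root]
2. n0.acc = false  [given at root]
3. n1.sig = -2  [terminal]
4. n2.mk = false  [S.pre and S.acc]
5. n2.sig = 19  [a.sig + 21]
6. n2.lab = false  [a.sig > -2]
7. n3.depth = "xp"  [terminal]
8. n2.lim = "mxp"  ["m" ++ c.depth]
9. n4.mk = false  [a.sig > -2]
10. n4.sig = -7  [a.sig * -2 - 11]
11. n4.lab = false  [S.acc == true]
12. n5.lab = 12  [terminal]
13. n6.pre = 8  [b.lab * -2 + 32]
14. n7.sig = 30  [terminal]
15. n9.mk = true  [true]
16. n9.sig = 27  [27]
17. n9.lab = true  [true]
18. n10.live = "mx"  [terminal]
19. n11.sig = -1  [terminal]
20. n9.lim = "rw"  ["rw"]
21. n13.sig = 4  [terminal]
22. n14.live = "rr"  [terminal]
23. n15.live = "nm"  [terminal]
24. n12.sig = true  [true]
25. n12.idx = -8  [a.sig - 12]
26. n8.sig = false  [A₁.idx > -8]
27. n8.idx = 4  [4]
28. n16.pre = 20  [B₀.pre * 3 - 4]
29. n17.depth = "ym"  [terminal]
30. n19.idx = false  [terminal]
31. n20.idx = false  [terminal]
32. n18.sig = true  [h₀.idx == false]
33. n18.idx = 15  [15]
34. n16.live = 29  [len(c.depth) + 27]
35. n16.sig = "ymv"  [c.depth ++ "v"]
36. n6.live = 11  [B₀.pre + 3]
37. n6.sig = "u"  [if A.sig then B₁.sig else "u"]
38. n21.sig = 3  [terminal]
39. n4.lim = "uy"  [B.sig ++ "y"]
40. n0.sig = 8  [a.sig * 3 + 14]
41. n0.key = 2  [a.sig * -2 - 2]

"uy"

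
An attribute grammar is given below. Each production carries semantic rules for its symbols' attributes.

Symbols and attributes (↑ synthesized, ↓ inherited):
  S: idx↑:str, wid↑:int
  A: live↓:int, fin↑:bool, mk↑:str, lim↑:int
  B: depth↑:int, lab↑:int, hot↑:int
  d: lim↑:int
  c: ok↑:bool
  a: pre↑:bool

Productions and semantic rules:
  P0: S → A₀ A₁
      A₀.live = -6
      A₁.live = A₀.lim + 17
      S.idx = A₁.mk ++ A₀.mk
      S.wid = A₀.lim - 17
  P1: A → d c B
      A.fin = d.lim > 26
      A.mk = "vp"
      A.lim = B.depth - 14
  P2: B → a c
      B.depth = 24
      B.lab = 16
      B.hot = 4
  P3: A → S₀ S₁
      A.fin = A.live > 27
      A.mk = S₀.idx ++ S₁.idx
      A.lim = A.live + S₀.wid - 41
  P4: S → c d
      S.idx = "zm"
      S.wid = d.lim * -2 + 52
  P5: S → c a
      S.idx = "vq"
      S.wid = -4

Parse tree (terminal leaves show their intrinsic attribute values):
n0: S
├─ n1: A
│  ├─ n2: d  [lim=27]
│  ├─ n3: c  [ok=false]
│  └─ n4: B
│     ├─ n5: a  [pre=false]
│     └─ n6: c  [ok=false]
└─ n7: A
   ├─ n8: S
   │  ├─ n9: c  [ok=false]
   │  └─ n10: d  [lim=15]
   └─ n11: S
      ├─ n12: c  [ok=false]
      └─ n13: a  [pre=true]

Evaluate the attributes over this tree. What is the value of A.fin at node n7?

1. n1.live = -6  [-6]
2. n2.lim = 27  [terminal]
3. n3.ok = false  [terminal]
4. n5.pre = false  [terminal]
5. n6.ok = false  [terminal]
6. n4.depth = 24  [24]
7. n4.lab = 16  [16]
8. n4.hot = 4  [4]
9. n1.fin = true  [d.lim > 26]
10. n1.mk = "vp"  ["vp"]
11. n1.lim = 10  [B.depth - 14]
12. n7.live = 27  [A₀.lim + 17]
13. n9.ok = false  [terminal]
14. n10.lim = 15  [terminal]
15. n8.idx = "zm"  ["zm"]
16. n8.wid = 22  [d.lim * -2 + 52]
17. n12.ok = false  [terminal]
18. n13.pre = true  [terminal]
19. n11.idx = "vq"  ["vq"]
20. n11.wid = -4  [-4]
21. n7.fin = false  [A.live > 27]
22. n7.mk = "zmvq"  [S₀.idx ++ S₁.idx]
23. n7.lim = 8  [A.live + S₀.wid - 41]
24. n0.idx = "zmvqvp"  [A₁.mk ++ A₀.mk]
25. n0.wid = -7  [A₀.lim - 17]

false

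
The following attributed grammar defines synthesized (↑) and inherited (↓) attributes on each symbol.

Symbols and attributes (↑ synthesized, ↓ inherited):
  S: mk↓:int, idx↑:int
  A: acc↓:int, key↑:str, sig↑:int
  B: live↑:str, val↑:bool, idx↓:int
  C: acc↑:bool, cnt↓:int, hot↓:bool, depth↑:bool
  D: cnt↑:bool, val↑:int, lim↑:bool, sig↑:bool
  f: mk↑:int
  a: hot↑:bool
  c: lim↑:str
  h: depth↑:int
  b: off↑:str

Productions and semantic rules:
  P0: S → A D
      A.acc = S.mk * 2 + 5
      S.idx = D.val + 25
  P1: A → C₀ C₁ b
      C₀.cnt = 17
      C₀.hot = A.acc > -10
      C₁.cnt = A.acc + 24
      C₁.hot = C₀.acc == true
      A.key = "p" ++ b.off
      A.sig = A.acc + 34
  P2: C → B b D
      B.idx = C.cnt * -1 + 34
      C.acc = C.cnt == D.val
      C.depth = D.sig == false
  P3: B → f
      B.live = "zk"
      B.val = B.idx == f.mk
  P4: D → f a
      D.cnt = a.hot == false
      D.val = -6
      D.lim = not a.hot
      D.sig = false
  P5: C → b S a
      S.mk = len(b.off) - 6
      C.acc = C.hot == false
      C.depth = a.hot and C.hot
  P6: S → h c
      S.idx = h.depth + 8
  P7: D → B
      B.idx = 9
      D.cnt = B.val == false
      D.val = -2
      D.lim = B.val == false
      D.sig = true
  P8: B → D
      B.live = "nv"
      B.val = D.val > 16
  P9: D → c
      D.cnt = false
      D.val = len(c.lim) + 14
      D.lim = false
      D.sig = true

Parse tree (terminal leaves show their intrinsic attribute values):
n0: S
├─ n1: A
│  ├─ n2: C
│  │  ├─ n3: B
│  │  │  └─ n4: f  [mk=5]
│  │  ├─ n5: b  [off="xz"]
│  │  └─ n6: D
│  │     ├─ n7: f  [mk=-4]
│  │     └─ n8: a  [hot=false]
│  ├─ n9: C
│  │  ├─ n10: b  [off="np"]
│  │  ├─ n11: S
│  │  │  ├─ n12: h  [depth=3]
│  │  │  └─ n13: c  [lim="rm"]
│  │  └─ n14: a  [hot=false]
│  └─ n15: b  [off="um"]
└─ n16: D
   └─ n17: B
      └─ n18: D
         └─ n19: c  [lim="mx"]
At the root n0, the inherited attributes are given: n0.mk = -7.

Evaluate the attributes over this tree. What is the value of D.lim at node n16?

1. n0.mk = -7  [given at root]
2. n1.acc = -9  [S.mk * 2 + 5]
3. n2.cnt = 17  [17]
4. n2.hot = true  [A.acc > -10]
5. n3.idx = 17  [C.cnt * -1 + 34]
6. n4.mk = 5  [terminal]
7. n3.live = "zk"  ["zk"]
8. n3.val = false  [B.idx == f.mk]
9. n5.off = "xz"  [terminal]
10. n7.mk = -4  [terminal]
11. n8.hot = false  [terminal]
12. n6.cnt = true  [a.hot == false]
13. n6.val = -6  [-6]
14. n6.lim = true  [not a.hot]
15. n6.sig = false  [false]
16. n2.acc = false  [C.cnt == D.val]
17. n2.depth = true  [D.sig == false]
18. n9.cnt = 15  [A.acc + 24]
19. n9.hot = false  [C₀.acc == true]
20. n10.off = "np"  [terminal]
21. n11.mk = -4  [len(b.off) - 6]
22. n12.depth = 3  [terminal]
23. n13.lim = "rm"  [terminal]
24. n11.idx = 11  [h.depth + 8]
25. n14.hot = false  [terminal]
26. n9.acc = true  [C.hot == false]
27. n9.depth = false  [a.hot and C.hot]
28. n15.off = "um"  [terminal]
29. n1.key = "pum"  ["p" ++ b.off]
30. n1.sig = 25  [A.acc + 34]
31. n17.idx = 9  [9]
32. n19.lim = "mx"  [terminal]
33. n18.cnt = false  [false]
34. n18.val = 16  [len(c.lim) + 14]
35. n18.lim = false  [false]
36. n18.sig = true  [true]
37. n17.live = "nv"  ["nv"]
38. n17.val = false  [D.val > 16]
39. n16.cnt = true  [B.val == false]
40. n16.val = -2  [-2]
41. n16.lim = true  [B.val == false]
42. n16.sig = true  [true]
43. n0.idx = 23  [D.val + 25]

true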